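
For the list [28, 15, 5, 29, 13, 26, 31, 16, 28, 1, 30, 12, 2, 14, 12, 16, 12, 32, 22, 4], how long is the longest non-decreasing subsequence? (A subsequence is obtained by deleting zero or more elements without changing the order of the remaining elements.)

6

Let dp[i] be the longest non-decreasing subsequence ending at position i. Then dp = [1, 1, 1, 2, 2, 3, 4, 3, 4, 1, 5, 2, 2, 3, 3, 4, 4, 6, 5, 3].
The maximum is 6; one witness is 5, 13, 26, 28, 30, 32 at positions 3,5,6,9,11,18.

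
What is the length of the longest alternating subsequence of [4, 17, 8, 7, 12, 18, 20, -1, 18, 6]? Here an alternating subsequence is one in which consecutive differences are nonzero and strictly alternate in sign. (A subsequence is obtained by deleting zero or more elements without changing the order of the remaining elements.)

7

A longest alternating subsequence is 4, 17, 8, 12, -1, 18, 6 (positions 1,2,3,5,8,9,10); its 6 consecutive differences strictly alternate in sign, and length 7 is optimal.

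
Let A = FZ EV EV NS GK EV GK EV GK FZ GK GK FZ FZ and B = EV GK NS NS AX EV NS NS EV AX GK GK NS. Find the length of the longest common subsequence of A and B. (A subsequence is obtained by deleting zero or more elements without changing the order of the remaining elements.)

A longest common subsequence is EV, EV, NS, EV, GK, GK (length 6); the LCS DP confirms no longer common subsequence exists.

6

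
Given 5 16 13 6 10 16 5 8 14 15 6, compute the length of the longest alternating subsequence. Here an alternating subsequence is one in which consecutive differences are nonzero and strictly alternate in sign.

Track the best alternating length ending on an up-step vs a down-step at each position: up/down = 1/1, 2/1, 2/3, 2/3, 4/3, 4/1, 1/5, 6/5, 6/5, 6/5, 6/7.
The maximum over both is 7; one such subsequence is 5, 16, 6, 10, 5, 8, 6.

7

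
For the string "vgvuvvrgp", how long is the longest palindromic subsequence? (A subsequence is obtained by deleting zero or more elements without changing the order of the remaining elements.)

One longest palindromic subsequence is gvvvg (positions 2,3,5,6,8); it reads the same forward and backward, and the interval DP gives dp[1][9] = 5.

5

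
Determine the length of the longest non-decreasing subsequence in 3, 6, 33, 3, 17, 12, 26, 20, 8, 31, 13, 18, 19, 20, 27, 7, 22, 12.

8

Scanning left to right, the best length ending at each element is: 3→1, 6→2, 33→3, 3→2, 17→3, 12→3, 26→4, 20→4, 8→3, 31→5, 13→4, 18→5, 19→6, 20→7, 27→8, 7→3, 22→8, 12→4.
So the longest non-decreasing subsequence has length 8, e.g. 3, 6, 12, 13, 18, 19, 20, 27.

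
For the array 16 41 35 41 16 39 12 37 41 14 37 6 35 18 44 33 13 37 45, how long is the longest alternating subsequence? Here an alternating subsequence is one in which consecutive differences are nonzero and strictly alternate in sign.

16

Track the best alternating length ending on an up-step vs a down-step at each position: up/down = 1/1, 2/1, 2/3, 4/1, 1/5, 6/5, 1/7, 8/7, 8/1, 8/9, 10/9, 1/11, 12/11, 12/13, 14/1, 14/15, 12/15, 16/15, 16/1.
The maximum over both is 16; one such subsequence is 16, 41, 35, 41, 16, 39, 12, 37, 14, 37, 6, 35, 18, 44, 33, 37.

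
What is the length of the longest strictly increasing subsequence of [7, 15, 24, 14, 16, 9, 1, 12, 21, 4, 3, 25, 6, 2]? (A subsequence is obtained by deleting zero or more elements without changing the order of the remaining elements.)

5

Let dp[i] be the longest increasing subsequence ending at position i. Then dp = [1, 2, 3, 2, 3, 2, 1, 3, 4, 2, 2, 5, 3, 2].
The maximum is 5; one witness is 7, 15, 16, 21, 25 at positions 1,2,5,9,12.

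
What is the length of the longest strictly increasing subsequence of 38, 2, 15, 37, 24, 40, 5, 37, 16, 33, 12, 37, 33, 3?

Let dp[i] be the longest increasing subsequence ending at position i. Then dp = [1, 1, 2, 3, 3, 4, 2, 4, 3, 4, 3, 5, 4, 2].
The maximum is 5; one witness is 2, 15, 24, 33, 37 at positions 2,3,5,10,12.

5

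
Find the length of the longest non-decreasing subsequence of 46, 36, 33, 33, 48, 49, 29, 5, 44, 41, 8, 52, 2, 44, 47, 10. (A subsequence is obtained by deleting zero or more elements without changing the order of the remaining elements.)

Scanning left to right, the best length ending at each element is: 46→1, 36→1, 33→1, 33→2, 48→3, 49→4, 29→1, 5→1, 44→3, 41→3, 8→2, 52→5, 2→1, 44→4, 47→5, 10→3.
So the longest non-decreasing subsequence has length 5, e.g. 33, 33, 48, 49, 52.

5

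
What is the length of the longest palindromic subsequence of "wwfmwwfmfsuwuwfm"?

10

Using dp[i][j] = 2 + dp[i+1][j−1] if the ends match, else max(dp[i+1][j], dp[i][j−1]):
dp[1][16] = 10. A witness is wwfmwwmfww at positions 1,2,3,4,5,6,8,9,12,14.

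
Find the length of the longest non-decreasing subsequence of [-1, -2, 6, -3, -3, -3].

3

One longest non-decreasing subsequence is -3, -3, -3 (positions 4,5,6), of length 3; no longer one exists.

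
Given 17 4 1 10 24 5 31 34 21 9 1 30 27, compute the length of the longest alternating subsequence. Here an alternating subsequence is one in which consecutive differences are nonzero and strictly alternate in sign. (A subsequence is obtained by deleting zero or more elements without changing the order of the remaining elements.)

A longest alternating subsequence is 17, 4, 10, 5, 31, 21, 30, 27 (positions 1,2,4,6,7,9,12,13); its 7 consecutive differences strictly alternate in sign, and length 8 is optimal.

8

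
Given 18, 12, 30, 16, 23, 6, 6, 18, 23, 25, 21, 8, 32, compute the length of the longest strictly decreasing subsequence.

Let dp[i] be the longest decreasing subsequence ending at position i. Then dp = [1, 2, 1, 2, 2, 3, 3, 3, 2, 2, 3, 4, 1].
The maximum is 4; one witness is 30, 23, 18, 8 at positions 3,5,8,12.

4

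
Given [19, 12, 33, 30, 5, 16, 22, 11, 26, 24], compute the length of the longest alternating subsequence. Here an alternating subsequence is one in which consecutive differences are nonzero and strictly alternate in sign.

8

A longest alternating subsequence is 19, 12, 33, 5, 16, 11, 26, 24 (positions 1,2,3,5,6,8,9,10); its 7 consecutive differences strictly alternate in sign, and length 8 is optimal.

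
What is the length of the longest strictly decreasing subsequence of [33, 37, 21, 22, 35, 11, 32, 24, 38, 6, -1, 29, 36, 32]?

6

One longest decreasing subsequence is 37, 35, 32, 24, 6, -1 (positions 2,5,7,8,10,11), of length 6; no longer one exists.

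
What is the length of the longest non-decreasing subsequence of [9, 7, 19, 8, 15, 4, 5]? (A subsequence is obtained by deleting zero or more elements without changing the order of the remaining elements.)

3

Let dp[i] be the longest non-decreasing subsequence ending at position i. Then dp = [1, 1, 2, 2, 3, 1, 2].
The maximum is 3; one witness is 7, 8, 15 at positions 2,4,5.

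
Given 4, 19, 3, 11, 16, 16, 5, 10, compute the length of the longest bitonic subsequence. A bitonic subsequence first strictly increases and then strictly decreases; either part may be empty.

One longest bitonic subsequence is 4, 19, 16, 10 (positions 1,2,6,8): it rises to 19 then falls. Length 4 is optimal.

4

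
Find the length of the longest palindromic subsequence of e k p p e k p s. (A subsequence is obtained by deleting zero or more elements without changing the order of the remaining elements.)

One longest palindromic subsequence is kppk (positions 2,3,4,6); it reads the same forward and backward, and the interval DP gives dp[1][8] = 4.

4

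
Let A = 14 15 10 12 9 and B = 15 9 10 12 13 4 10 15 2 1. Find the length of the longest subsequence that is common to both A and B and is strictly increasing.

2

For each value that appears in both, track the longest common increasing run ending there.
The best achievable length is 2; one witness is 10, 12 (A-positions 3,4, B-positions 3,4).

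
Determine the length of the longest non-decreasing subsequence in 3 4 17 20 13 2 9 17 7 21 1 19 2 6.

5

One longest non-decreasing subsequence is 3, 4, 17, 20, 21 (positions 1,2,3,4,10), of length 5; no longer one exists.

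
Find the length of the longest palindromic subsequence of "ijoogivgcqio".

Using dp[i][j] = 2 + dp[i+1][j−1] if the ends match, else max(dp[i+1][j], dp[i][j−1]):
dp[1][12] = 5. A witness is oiqio at positions 3,6,10,11,12.

5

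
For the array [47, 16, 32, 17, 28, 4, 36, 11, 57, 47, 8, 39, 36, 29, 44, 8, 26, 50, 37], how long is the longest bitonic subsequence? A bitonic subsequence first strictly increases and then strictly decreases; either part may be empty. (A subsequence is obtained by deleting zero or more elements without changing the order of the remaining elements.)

One longest bitonic subsequence is 16, 17, 28, 36, 57, 47, 39, 36, 29, 26 (positions 2,4,5,7,9,10,12,13,14,17): it rises to 57 then falls. Length 10 is optimal.

10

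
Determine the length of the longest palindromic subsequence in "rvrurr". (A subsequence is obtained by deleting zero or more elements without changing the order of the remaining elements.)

Using dp[i][j] = 2 + dp[i+1][j−1] if the ends match, else max(dp[i+1][j], dp[i][j−1]):
dp[1][6] = 5. A witness is rrurr at positions 1,3,4,5,6.

5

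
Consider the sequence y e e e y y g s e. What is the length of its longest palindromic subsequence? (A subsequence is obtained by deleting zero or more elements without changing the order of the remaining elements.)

5

One longest palindromic subsequence is yeeey (positions 1,2,3,4,6); it reads the same forward and backward, and the interval DP gives dp[1][9] = 5.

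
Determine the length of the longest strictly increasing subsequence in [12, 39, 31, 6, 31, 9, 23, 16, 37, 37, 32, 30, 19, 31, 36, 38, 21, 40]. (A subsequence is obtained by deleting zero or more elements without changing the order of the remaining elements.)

8

Let dp[i] be the longest increasing subsequence ending at position i. Then dp = [1, 2, 2, 1, 2, 2, 3, 3, 4, 4, 4, 4, 4, 5, 6, 7, 5, 8].
The maximum is 8; one witness is 6, 9, 23, 30, 31, 36, 38, 40 at positions 4,6,7,12,14,15,16,18.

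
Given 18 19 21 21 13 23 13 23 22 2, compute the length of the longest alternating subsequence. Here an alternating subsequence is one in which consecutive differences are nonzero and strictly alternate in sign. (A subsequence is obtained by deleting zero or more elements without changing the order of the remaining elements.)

A longest alternating subsequence is 18, 19, 13, 23, 13, 23, 22 (positions 1,2,5,6,7,8,9); its 6 consecutive differences strictly alternate in sign, and length 7 is optimal.

7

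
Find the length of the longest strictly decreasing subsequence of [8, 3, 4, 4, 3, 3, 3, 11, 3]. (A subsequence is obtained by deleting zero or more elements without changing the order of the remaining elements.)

Scanning left to right, the best length ending at each element is: 8→1, 3→2, 4→2, 4→2, 3→3, 3→3, 3→3, 11→1, 3→3.
So the longest decreasing subsequence has length 3, e.g. 8, 4, 3.

3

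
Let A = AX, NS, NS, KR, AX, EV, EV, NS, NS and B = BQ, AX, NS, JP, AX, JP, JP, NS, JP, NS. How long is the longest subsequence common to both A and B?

Backtracking the LCS table gives one alignment: AX (A1,B2) → NS (A2,B3) → AX (A5,B5) → NS (A8,B8) → NS (A9,B10).
So the longest common subsequence has length 5.

5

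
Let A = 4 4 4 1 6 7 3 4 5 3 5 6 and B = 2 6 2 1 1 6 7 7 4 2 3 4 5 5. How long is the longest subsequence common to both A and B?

7

Backtracking the LCS table gives one alignment: 1 (A4,B5) → 6 (A5,B6) → 7 (A6,B8) → 3 (A7,B11) → 4 (A8,B12) → 5 (A9,B13) → 5 (A11,B14).
So the longest common subsequence has length 7.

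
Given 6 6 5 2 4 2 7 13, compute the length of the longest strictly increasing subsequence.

One longest increasing subsequence is 2, 4, 7, 13 (positions 4,5,7,8), of length 4; no longer one exists.

4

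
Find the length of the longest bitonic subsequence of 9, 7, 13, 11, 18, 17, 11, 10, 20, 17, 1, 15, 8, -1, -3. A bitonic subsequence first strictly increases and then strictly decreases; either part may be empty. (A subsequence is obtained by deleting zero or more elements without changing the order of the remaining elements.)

9

One longest bitonic subsequence is 9, 13, 18, 17, 11, 10, 8, -1, -3 (positions 1,3,5,6,7,8,13,14,15): it rises to 18 then falls. Length 9 is optimal.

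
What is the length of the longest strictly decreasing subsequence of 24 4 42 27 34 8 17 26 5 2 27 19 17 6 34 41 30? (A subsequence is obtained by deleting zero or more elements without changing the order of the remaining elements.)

One longest decreasing subsequence is 42, 27, 26, 19, 17, 6 (positions 3,4,8,12,13,14), of length 6; no longer one exists.

6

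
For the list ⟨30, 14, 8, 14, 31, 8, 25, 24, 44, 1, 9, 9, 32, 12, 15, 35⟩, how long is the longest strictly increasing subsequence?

Scanning left to right, the best length ending at each element is: 30→1, 14→1, 8→1, 14→2, 31→3, 8→1, 25→3, 24→3, 44→4, 1→1, 9→2, 9→2, 32→4, 12→3, 15→4, 35→5.
So the longest increasing subsequence has length 5, e.g. 8, 14, 31, 32, 35.

5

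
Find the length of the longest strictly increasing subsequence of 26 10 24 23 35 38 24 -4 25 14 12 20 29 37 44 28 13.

Let dp[i] be the longest increasing subsequence ending at position i. Then dp = [1, 1, 2, 2, 3, 4, 3, 1, 4, 2, 2, 3, 5, 6, 7, 5, 3].
The maximum is 7; one witness is 10, 23, 24, 25, 29, 37, 44 at positions 2,4,7,9,13,14,15.

7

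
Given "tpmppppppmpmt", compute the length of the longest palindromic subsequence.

12

Using dp[i][j] = 2 + dp[i+1][j−1] if the ends match, else max(dp[i+1][j], dp[i][j−1]):
dp[1][13] = 12. A witness is tpmppppppmpt at positions 1,2,3,4,5,6,7,8,9,10,11,13.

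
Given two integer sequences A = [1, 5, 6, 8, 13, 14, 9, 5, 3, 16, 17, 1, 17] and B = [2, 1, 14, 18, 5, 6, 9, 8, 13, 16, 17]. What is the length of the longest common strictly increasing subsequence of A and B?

A longest common strictly increasing subsequence is 1, 5, 6, 8, 13, 16, 17 (length 7); it appears in order in both A and B, and no longer such subsequence exists.

7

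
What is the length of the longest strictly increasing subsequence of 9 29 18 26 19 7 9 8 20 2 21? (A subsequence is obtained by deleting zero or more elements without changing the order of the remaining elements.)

Let dp[i] be the longest increasing subsequence ending at position i. Then dp = [1, 2, 2, 3, 3, 1, 2, 2, 4, 1, 5].
The maximum is 5; one witness is 9, 18, 19, 20, 21 at positions 1,3,5,9,11.

5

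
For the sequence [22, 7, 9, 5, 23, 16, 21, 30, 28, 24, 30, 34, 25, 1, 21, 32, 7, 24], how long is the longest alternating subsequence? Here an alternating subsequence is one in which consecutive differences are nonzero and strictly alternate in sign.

A longest alternating subsequence is 22, 7, 9, 5, 23, 16, 30, 28, 30, 1, 21, 7, 24 (positions 1,2,3,4,5,6,8,9,11,14,15,17,18); its 12 consecutive differences strictly alternate in sign, and length 13 is optimal.

13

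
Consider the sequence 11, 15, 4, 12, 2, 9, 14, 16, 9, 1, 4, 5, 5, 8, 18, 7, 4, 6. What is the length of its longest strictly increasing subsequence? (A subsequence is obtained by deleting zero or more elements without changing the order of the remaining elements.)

Let dp[i] be the longest increasing subsequence ending at position i. Then dp = [1, 2, 1, 2, 1, 2, 3, 4, 2, 1, 2, 3, 3, 4, 5, 4, 2, 4].
The maximum is 5; one witness is 11, 12, 14, 16, 18 at positions 1,4,7,8,15.

5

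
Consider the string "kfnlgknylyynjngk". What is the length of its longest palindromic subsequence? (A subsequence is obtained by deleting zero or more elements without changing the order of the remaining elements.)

Using dp[i][j] = 2 + dp[i+1][j−1] if the ends match, else max(dp[i+1][j], dp[i][j−1]):
dp[1][16] = 9. A witness is kgnyyyngk at positions 1,5,7,8,10,11,14,15,16.

9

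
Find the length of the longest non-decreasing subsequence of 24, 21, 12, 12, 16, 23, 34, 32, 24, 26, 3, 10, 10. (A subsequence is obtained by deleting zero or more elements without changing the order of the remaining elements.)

Let dp[i] be the longest non-decreasing subsequence ending at position i. Then dp = [1, 1, 1, 2, 3, 4, 5, 5, 5, 6, 1, 2, 3].
The maximum is 6; one witness is 12, 12, 16, 23, 24, 26 at positions 3,4,5,6,9,10.

6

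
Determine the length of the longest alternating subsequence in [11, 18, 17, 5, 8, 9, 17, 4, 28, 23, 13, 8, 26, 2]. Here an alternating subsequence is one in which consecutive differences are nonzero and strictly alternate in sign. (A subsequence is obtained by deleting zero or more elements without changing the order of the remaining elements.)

Track the best alternating length ending on an up-step vs a down-step at each position: up/down = 1/1, 2/1, 2/3, 1/3, 4/3, 4/3, 4/3, 1/5, 6/1, 6/7, 6/7, 6/7, 8/7, 1/9.
The maximum over both is 9; one such subsequence is 11, 18, 5, 8, 4, 28, 23, 26, 2.

9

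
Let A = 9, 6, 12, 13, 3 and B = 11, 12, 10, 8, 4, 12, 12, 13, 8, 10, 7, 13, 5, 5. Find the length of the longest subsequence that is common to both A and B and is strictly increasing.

A longest common strictly increasing subsequence is 12, 13 (length 2); it appears in order in both A and B, and no longer such subsequence exists.

2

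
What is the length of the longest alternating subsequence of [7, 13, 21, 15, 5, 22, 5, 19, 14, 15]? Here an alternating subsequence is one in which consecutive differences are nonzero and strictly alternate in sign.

Track the best alternating length ending on an up-step vs a down-step at each position: up/down = 1/1, 2/1, 2/1, 2/3, 1/3, 4/1, 1/5, 6/5, 6/7, 8/7.
The maximum over both is 8; one such subsequence is 7, 21, 15, 22, 5, 19, 14, 15.

8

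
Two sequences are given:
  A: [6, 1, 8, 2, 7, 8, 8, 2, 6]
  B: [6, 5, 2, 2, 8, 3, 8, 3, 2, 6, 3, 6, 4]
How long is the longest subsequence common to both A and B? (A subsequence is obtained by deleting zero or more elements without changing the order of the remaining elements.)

6

A longest common subsequence is 6, 2, 8, 8, 2, 6 (length 6); the LCS DP confirms no longer common subsequence exists.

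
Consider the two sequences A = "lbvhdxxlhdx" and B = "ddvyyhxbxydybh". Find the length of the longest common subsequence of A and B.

Backtracking the LCS table gives one alignment: v (A3,B3) → h (A4,B6) → x (A6,B7) → x (A7,B9) → h (A9,B14).
So the longest common subsequence has length 5.

5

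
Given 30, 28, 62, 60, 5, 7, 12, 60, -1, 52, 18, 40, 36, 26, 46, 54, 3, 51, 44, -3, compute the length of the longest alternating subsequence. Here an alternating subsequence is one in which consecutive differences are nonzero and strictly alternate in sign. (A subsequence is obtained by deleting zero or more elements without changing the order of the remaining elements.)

A longest alternating subsequence is 30, 28, 62, 5, 7, -1, 52, 18, 40, 36, 46, 3, 51, 44 (positions 1,2,3,5,6,9,10,11,12,13,15,17,18,19); its 13 consecutive differences strictly alternate in sign, and length 14 is optimal.

14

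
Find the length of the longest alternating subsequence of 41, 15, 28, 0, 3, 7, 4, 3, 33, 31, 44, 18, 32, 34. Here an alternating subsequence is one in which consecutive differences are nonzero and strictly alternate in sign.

11

A longest alternating subsequence is 41, 15, 28, 0, 7, 4, 33, 31, 44, 18, 32 (positions 1,2,3,4,6,7,9,10,11,12,13); its 10 consecutive differences strictly alternate in sign, and length 11 is optimal.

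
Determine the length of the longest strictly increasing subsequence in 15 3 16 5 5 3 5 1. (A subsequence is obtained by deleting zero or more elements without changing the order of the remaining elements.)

One longest increasing subsequence is 15, 16 (positions 1,3), of length 2; no longer one exists.

2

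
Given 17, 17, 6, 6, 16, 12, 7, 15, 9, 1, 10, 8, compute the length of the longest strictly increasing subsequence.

Scanning left to right, the best length ending at each element is: 17→1, 17→1, 6→1, 6→1, 16→2, 12→2, 7→2, 15→3, 9→3, 1→1, 10→4, 8→3.
So the longest increasing subsequence has length 4, e.g. 6, 7, 9, 10.

4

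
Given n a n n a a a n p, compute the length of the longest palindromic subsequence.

One longest palindromic subsequence is naaaan (positions 1,2,5,6,7,8); it reads the same forward and backward, and the interval DP gives dp[1][9] = 6.

6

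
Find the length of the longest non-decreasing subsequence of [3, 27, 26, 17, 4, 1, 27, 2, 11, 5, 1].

3

Let dp[i] be the longest non-decreasing subsequence ending at position i. Then dp = [1, 2, 2, 2, 2, 1, 3, 2, 3, 3, 2].
The maximum is 3; one witness is 3, 27, 27 at positions 1,2,7.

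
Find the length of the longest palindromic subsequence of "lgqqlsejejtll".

7

One longest palindromic subsequence is lljejll (positions 1,5,8,9,10,12,13); it reads the same forward and backward, and the interval DP gives dp[1][13] = 7.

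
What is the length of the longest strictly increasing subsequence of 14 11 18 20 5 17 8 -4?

3

Scanning left to right, the best length ending at each element is: 14→1, 11→1, 18→2, 20→3, 5→1, 17→2, 8→2, -4→1.
So the longest increasing subsequence has length 3, e.g. 14, 18, 20.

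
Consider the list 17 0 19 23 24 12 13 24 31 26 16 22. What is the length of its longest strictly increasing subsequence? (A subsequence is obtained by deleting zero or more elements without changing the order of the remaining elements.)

Let dp[i] be the longest increasing subsequence ending at position i. Then dp = [1, 1, 2, 3, 4, 2, 3, 4, 5, 5, 4, 5].
The maximum is 5; one witness is 17, 19, 23, 24, 31 at positions 1,3,4,5,9.

5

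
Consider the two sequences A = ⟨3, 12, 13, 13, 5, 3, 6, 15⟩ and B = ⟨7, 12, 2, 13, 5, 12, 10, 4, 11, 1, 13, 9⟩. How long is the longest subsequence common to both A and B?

A longest common subsequence is 12, 13, 13 (length 3); the LCS DP confirms no longer common subsequence exists.

3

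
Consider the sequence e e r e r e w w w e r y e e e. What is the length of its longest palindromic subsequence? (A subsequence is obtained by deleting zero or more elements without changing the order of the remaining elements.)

13

Using dp[i][j] = 2 + dp[i+1][j−1] if the ends match, else max(dp[i+1][j], dp[i][j−1]):
dp[1][15] = 13. A witness is eeerewwwereee at positions 1,2,4,5,6,7,8,9,10,11,13,14,15.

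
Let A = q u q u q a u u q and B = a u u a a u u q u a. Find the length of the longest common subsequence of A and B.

Backtracking the LCS table gives one alignment: u (A2,B2) → u (A4,B3) → a (A6,B5) → u (A7,B6) → u (A8,B7) → q (A9,B8).
So the longest common subsequence has length 6.

6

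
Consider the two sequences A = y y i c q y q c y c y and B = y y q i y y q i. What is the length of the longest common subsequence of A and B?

5

Backtracking the LCS table gives one alignment: y (A1,B1) → y (A2,B2) → i (A3,B4) → y (A6,B6) → q (A7,B7).
So the longest common subsequence has length 5.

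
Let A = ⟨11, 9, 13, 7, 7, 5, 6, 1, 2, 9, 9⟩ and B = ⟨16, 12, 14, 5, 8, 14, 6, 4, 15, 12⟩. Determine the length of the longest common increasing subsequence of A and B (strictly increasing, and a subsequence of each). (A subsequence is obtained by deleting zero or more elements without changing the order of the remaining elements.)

A longest common strictly increasing subsequence is 5, 6 (length 2); it appears in order in both A and B, and no longer such subsequence exists.

2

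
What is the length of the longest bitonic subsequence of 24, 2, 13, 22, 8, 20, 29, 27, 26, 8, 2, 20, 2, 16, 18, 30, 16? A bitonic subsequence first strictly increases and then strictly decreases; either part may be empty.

9

One longest bitonic subsequence is 2, 13, 22, 29, 27, 26, 20, 18, 16 (positions 2,3,4,7,8,9,12,15,17): it rises to 29 then falls. Length 9 is optimal.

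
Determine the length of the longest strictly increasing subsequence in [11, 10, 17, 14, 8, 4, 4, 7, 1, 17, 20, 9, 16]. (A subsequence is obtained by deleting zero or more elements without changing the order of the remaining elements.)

4

Scanning left to right, the best length ending at each element is: 11→1, 10→1, 17→2, 14→2, 8→1, 4→1, 4→1, 7→2, 1→1, 17→3, 20→4, 9→3, 16→4.
So the longest increasing subsequence has length 4, e.g. 11, 14, 17, 20.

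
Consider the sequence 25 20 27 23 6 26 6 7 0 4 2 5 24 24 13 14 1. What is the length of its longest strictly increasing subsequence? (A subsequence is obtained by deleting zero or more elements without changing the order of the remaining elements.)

Let dp[i] be the longest increasing subsequence ending at position i. Then dp = [1, 1, 2, 2, 1, 3, 1, 2, 1, 2, 2, 3, 4, 4, 4, 5, 2].
The maximum is 5; one witness is 0, 4, 5, 13, 14 at positions 9,10,12,15,16.

5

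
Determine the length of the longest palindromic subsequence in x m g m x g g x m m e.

Using dp[i][j] = 2 + dp[i+1][j−1] if the ends match, else max(dp[i+1][j], dp[i][j−1]):
dp[1][11] = 8. A witness is mmxggxmm at positions 2,4,5,6,7,8,9,10.

8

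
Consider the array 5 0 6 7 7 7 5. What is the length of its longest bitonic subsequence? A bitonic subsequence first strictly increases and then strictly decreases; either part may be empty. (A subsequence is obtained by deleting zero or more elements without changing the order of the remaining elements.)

4

One longest bitonic subsequence is 5, 6, 7, 5 (positions 1,3,4,7): it rises to 7 then falls. Length 4 is optimal.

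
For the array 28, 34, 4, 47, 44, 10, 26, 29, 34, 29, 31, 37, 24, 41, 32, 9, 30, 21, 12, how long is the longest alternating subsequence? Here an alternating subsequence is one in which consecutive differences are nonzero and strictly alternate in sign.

13

Track the best alternating length ending on an up-step vs a down-step at each position: up/down = 1/1, 2/1, 1/3, 4/1, 4/5, 4/5, 6/5, 6/5, 6/5, 6/7, 8/7, 8/5, 6/9, 10/5, 10/11, 4/11, 12/11, 12/13, 12/13.
The maximum over both is 13; one such subsequence is 28, 34, 4, 47, 10, 34, 29, 31, 24, 41, 9, 30, 21.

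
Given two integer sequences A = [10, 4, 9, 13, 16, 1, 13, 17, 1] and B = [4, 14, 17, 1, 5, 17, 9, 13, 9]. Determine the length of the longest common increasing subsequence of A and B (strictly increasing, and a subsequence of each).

3

A longest common strictly increasing subsequence is 4, 9, 13 (length 3); it appears in order in both A and B, and no longer such subsequence exists.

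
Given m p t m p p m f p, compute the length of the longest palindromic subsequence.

One longest palindromic subsequence is pmppmp (positions 2,4,5,6,7,9); it reads the same forward and backward, and the interval DP gives dp[1][9] = 6.

6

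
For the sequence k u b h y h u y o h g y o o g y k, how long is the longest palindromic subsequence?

One longest palindromic subsequence is kygoogyk (positions 1,5,11,13,14,15,16,17); it reads the same forward and backward, and the interval DP gives dp[1][17] = 8.

8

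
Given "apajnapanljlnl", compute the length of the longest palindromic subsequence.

Using dp[i][j] = 2 + dp[i+1][j−1] if the ends match, else max(dp[i+1][j], dp[i][j−1]):
dp[1][14] = 7. A witness is jnapanj at positions 4,5,6,7,8,9,11.

7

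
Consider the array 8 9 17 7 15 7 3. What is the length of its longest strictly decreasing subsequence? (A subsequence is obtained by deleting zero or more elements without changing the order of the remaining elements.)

Let dp[i] be the longest decreasing subsequence ending at position i. Then dp = [1, 1, 1, 2, 2, 3, 4].
The maximum is 4; one witness is 17, 15, 7, 3 at positions 3,5,6,7.

4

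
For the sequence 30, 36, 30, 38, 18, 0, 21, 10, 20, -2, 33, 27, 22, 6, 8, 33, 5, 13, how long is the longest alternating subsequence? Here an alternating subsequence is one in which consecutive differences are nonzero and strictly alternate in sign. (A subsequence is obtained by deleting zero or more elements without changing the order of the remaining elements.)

14

A longest alternating subsequence is 30, 36, 30, 38, 18, 21, 10, 20, -2, 33, 6, 8, 5, 13 (positions 1,2,3,4,5,7,8,9,10,11,14,15,17,18); its 13 consecutive differences strictly alternate in sign, and length 14 is optimal.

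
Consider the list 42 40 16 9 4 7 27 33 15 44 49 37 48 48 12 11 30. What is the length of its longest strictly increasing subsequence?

One longest increasing subsequence is 4, 7, 27, 33, 44, 49 (positions 5,6,7,8,10,11), of length 6; no longer one exists.

6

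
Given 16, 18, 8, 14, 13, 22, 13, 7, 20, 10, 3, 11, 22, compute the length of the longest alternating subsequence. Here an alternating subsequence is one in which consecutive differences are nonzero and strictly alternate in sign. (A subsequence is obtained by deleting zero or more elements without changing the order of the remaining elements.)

10

A longest alternating subsequence is 16, 18, 8, 14, 13, 22, 13, 20, 10, 11 (positions 1,2,3,4,5,6,7,9,10,12); its 9 consecutive differences strictly alternate in sign, and length 10 is optimal.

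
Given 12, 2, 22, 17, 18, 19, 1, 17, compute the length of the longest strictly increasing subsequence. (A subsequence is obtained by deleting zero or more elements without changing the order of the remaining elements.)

Scanning left to right, the best length ending at each element is: 12→1, 2→1, 22→2, 17→2, 18→3, 19→4, 1→1, 17→2.
So the longest increasing subsequence has length 4, e.g. 12, 17, 18, 19.

4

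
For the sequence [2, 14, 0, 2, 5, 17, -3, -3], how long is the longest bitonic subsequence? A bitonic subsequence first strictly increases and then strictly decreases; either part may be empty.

One longest bitonic subsequence is 0, 2, 5, 17, -3 (positions 3,4,5,6,8): it rises to 17 then falls. Length 5 is optimal.

5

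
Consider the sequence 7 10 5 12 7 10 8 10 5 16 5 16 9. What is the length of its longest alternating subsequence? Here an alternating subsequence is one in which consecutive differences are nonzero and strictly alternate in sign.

13

Track the best alternating length ending on an up-step vs a down-step at each position: up/down = 1/1, 2/1, 1/3, 4/1, 4/5, 6/5, 6/7, 8/5, 1/9, 10/1, 1/11, 12/1, 12/13.
The maximum over both is 13; one such subsequence is 7, 10, 5, 12, 7, 10, 8, 10, 5, 16, 5, 16, 9.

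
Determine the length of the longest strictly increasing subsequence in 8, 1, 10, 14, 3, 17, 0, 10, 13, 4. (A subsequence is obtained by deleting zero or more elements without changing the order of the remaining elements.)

4

Let dp[i] be the longest increasing subsequence ending at position i. Then dp = [1, 1, 2, 3, 2, 4, 1, 3, 4, 3].
The maximum is 4; one witness is 8, 10, 14, 17 at positions 1,3,4,6.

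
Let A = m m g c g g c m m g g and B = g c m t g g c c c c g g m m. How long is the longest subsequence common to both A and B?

A longest common subsequence is mgcggmm (length 7); the LCS DP confirms no longer common subsequence exists.

7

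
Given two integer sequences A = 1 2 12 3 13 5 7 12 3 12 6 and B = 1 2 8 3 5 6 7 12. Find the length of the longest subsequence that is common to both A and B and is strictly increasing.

6

A longest common strictly increasing subsequence is 1, 2, 3, 5, 7, 12 (length 6); it appears in order in both A and B, and no longer such subsequence exists.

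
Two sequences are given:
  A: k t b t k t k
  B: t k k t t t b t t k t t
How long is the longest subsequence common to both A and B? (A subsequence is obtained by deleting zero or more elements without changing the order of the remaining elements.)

Backtracking the LCS table gives one alignment: k (A1,B3) → t (A2,B6) → b (A3,B7) → t (A4,B9) → k (A5,B10) → t (A6,B12).
So the longest common subsequence has length 6.

6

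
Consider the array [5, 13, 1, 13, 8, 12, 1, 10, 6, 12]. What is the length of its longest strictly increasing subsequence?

4

Let dp[i] be the longest increasing subsequence ending at position i. Then dp = [1, 2, 1, 2, 2, 3, 1, 3, 2, 4].
The maximum is 4; one witness is 5, 8, 10, 12 at positions 1,5,8,10.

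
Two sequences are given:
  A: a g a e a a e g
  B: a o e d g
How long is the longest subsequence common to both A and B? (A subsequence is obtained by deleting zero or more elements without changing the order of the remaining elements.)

Backtracking the LCS table gives one alignment: a (A1,B1) → e (A4,B3) → g (A8,B5).
So the longest common subsequence has length 3.

3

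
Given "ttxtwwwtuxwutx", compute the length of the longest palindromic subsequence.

Using dp[i][j] = 2 + dp[i+1][j−1] if the ends match, else max(dp[i+1][j], dp[i][j−1]):
dp[1][14] = 9. A witness is txtwwwtxt at positions 2,3,4,5,6,7,8,10,13.

9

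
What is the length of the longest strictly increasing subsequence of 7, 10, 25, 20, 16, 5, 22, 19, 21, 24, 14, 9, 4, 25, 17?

One longest increasing subsequence is 7, 10, 16, 19, 21, 24, 25 (positions 1,2,5,8,9,10,14), of length 7; no longer one exists.

7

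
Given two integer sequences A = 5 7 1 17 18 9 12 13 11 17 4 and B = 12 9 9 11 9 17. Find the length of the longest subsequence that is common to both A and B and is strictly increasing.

3

A longest common strictly increasing subsequence is 9, 11, 17 (length 3); it appears in order in both A and B, and no longer such subsequence exists.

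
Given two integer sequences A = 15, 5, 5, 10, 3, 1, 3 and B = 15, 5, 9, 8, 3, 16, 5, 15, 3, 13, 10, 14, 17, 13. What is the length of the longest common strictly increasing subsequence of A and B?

2

A longest common strictly increasing subsequence is 5, 10 (length 2); it appears in order in both A and B, and no longer such subsequence exists.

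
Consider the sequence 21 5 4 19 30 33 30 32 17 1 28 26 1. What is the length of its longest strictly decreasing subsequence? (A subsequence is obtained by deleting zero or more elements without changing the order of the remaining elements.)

Let dp[i] be the longest decreasing subsequence ending at position i. Then dp = [1, 2, 3, 2, 1, 1, 2, 2, 3, 4, 3, 4, 5].
The maximum is 5; one witness is 33, 30, 28, 26, 1 at positions 6,7,11,12,13.

5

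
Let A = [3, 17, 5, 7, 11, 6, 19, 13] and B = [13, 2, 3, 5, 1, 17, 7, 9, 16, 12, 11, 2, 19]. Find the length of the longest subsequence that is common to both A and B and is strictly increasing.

5

A longest common strictly increasing subsequence is 3, 5, 7, 11, 19 (length 5); it appears in order in both A and B, and no longer such subsequence exists.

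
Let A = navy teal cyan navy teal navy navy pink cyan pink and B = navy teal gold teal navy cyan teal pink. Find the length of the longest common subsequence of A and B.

A longest common subsequence is navy, teal, teal, navy, cyan, pink (length 6); the LCS DP confirms no longer common subsequence exists.

6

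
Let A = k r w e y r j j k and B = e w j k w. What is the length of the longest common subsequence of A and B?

3

Backtracking the LCS table gives one alignment: w (A3,B2) → j (A8,B3) → k (A9,B4).
So the longest common subsequence has length 3.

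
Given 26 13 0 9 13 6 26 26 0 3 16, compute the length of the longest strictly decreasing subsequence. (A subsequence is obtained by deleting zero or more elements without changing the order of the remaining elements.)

5

Let dp[i] be the longest decreasing subsequence ending at position i. Then dp = [1, 2, 3, 3, 2, 4, 1, 1, 5, 5, 2].
The maximum is 5; one witness is 26, 13, 9, 6, 0 at positions 1,2,4,6,9.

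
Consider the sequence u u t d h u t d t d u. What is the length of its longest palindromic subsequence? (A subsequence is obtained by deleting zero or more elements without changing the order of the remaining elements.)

7

Using dp[i][j] = 2 + dp[i+1][j−1] if the ends match, else max(dp[i+1][j], dp[i][j−1]):
dp[1][11] = 7. A witness is udtdtdu at positions 1,4,7,8,9,10,11.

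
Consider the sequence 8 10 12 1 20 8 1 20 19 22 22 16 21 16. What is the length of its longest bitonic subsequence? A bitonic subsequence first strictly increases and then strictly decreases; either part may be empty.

7

One longest bitonic subsequence is 8, 10, 12, 20, 22, 21, 16 (positions 1,2,3,5,10,13,14): it rises to 22 then falls. Length 7 is optimal.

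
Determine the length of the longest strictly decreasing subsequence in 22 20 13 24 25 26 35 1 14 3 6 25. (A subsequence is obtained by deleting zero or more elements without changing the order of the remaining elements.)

One longest decreasing subsequence is 22, 20, 13, 1 (positions 1,2,3,8), of length 4; no longer one exists.

4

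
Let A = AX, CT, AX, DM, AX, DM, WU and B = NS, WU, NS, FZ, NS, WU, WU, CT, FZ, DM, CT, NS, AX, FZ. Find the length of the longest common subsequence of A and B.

A longest common subsequence is CT, DM, AX (length 3); the LCS DP confirms no longer common subsequence exists.

3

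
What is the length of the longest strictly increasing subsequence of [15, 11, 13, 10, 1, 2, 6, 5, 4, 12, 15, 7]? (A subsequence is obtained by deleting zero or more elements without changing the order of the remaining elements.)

Let dp[i] be the longest increasing subsequence ending at position i. Then dp = [1, 1, 2, 1, 1, 2, 3, 3, 3, 4, 5, 4].
The maximum is 5; one witness is 1, 2, 6, 12, 15 at positions 5,6,7,10,11.

5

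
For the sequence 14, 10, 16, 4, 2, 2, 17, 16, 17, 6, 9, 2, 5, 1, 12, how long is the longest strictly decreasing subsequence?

5

Scanning left to right, the best length ending at each element is: 14→1, 10→2, 16→1, 4→3, 2→4, 2→4, 17→1, 16→2, 17→1, 6→3, 9→3, 2→4, 5→4, 1→5, 12→3.
So the longest decreasing subsequence has length 5, e.g. 14, 10, 4, 2, 1.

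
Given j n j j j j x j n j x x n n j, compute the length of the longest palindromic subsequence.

Using dp[i][j] = 2 + dp[i+1][j−1] if the ends match, else max(dp[i+1][j], dp[i][j−1]):
dp[1][15] = 10. A witness is jnjjjjjjnj at positions 1,2,3,4,5,6,8,10,14,15.

10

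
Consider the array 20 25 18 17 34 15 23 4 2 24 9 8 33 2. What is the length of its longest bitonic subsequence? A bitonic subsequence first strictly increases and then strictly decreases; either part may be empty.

8

One longest bitonic subsequence is 20, 25, 18, 17, 15, 9, 8, 2 (positions 1,2,3,4,6,11,12,14): it rises to 25 then falls. Length 8 is optimal.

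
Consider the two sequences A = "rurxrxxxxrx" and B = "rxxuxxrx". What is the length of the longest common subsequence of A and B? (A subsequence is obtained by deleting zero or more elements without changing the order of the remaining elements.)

7

Backtracking the LCS table gives one alignment: r (A3,B1) → x (A4,B2) → x (A6,B3) → x (A8,B5) → x (A9,B6) → r (A10,B7) → x (A11,B8).
So the longest common subsequence has length 7.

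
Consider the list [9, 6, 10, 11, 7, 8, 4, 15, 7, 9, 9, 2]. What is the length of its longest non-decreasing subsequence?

5

One longest non-decreasing subsequence is 6, 7, 8, 9, 9 (positions 2,5,6,10,11), of length 5; no longer one exists.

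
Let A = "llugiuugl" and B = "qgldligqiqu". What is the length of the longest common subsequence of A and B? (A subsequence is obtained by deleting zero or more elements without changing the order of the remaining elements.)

A longest common subsequence is llgiu (length 5); the LCS DP confirms no longer common subsequence exists.

5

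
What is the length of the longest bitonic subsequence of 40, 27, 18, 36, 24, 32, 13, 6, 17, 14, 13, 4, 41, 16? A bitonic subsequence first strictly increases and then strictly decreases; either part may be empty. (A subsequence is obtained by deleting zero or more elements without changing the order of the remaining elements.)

7

Let inc[i] be the LIS ending at i and dec[i] the longest strictly decreasing subsequence starting at i. inc = [1, 1, 1, 2, 2, 3, 1, 1, 2, 2, 2, 1, 4, 3], dec = [7, 6, 5, 6, 5, 5, 3, 2, 4, 3, 2, 1, 2, 1].
max_i inc[i]+dec[i]−1 = 7, with one witness 40, 36, 32, 17, 14, 13, 4.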